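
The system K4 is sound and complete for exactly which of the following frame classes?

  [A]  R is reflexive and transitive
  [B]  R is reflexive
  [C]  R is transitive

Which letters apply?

C

(A) this class determines S4, not K4.
(B) this class determines T (= KT), not K4.
(C) K4 is sound and complete for exactly this class.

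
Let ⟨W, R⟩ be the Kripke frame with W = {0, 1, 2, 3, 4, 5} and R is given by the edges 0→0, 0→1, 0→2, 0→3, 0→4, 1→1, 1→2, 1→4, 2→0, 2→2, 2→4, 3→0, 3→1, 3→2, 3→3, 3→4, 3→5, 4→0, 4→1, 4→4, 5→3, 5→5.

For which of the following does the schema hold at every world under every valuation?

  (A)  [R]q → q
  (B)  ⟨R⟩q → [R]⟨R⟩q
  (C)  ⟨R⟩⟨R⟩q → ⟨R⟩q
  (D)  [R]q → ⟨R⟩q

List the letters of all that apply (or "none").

A, D

R is reflexive: each world relates to itself.
R is not transitive: 0 R 3 and 3 R 5 but not 0 R 5.
R is not euclidean: 0 R 1 and 0 R 0 but not 1 R 0.
R is serial: every world has an R-successor.
(A) [R]q → q is axiom T; it is valid on a frame exactly when R is reflexive. R is reflexive, so valid.
(B) axiom 5: valid iff R is euclidean. R is not euclidean — not valid.
(C) ⟨R⟩⟨R⟩q → ⟨R⟩q is the dual of axiom 4, which corresponds to transitivity. R is not transitive — not valid.
(D) axiom D: valid iff R is serial. R is serial — valid.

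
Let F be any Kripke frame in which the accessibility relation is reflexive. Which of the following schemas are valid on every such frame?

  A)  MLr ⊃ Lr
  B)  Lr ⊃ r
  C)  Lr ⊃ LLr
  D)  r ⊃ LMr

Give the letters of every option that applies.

B

A reflexive relation is serial.
(A) MLr ⊃ Lr is the dual of axiom 5; it is valid on a frame exactly when R is euclidean. Such an R need not be euclidean, so not valid.
(B) axiom T: valid iff R is reflexive. Every such R is reflexive — valid.
(C) axiom 4: valid iff R is transitive. Such an R need not be transitive — not valid.
(D) r ⊃ LMr (axiom B) characterises the symmetric frames. Such an R need not be symmetric — not valid.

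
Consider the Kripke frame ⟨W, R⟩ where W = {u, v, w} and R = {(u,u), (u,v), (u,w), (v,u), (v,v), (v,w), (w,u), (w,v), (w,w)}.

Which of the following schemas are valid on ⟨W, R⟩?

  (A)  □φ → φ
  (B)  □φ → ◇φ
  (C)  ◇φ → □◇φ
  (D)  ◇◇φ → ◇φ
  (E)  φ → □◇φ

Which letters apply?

A, B, C, D, E

R is reflexive: each world relates to itself.
R is symmetric: every R-edge is matched by its reverse.
R is transitive: R is closed under composition.
R is euclidean: any two R-successors of the same world are R-related.
R is serial: every world has an R-successor.
(A) □φ → φ is axiom T, which corresponds to reflexivity. R is reflexive — valid.
(B) □φ → ◇φ (axiom D) characterises the serial frames. R is serial — valid.
(C) ◇φ → □◇φ is axiom 5, which corresponds to the euclidean property. R is euclidean — valid.
(D) the dual of axiom 4: valid iff R is transitive. R is transitive — valid.
(E) φ → □◇φ is axiom B; it is valid on a frame exactly when R is symmetric. R is symmetric, so valid.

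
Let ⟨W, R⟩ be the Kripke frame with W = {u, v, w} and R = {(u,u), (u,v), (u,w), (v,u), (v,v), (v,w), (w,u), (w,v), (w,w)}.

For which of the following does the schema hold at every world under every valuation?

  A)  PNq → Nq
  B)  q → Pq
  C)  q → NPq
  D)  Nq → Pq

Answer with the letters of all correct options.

A, B, C, D

R is reflexive: each world relates to itself.
R is symmetric: every R-edge is matched by its reverse.
R is euclidean: any two R-successors of the same world are R-related.
R is serial: every world has an R-successor.
(A) PNq → Nq is the dual of axiom 5, which corresponds to the euclidean property. R is euclidean — valid.
(B) the dual of axiom T: valid iff R is reflexive. R is reflexive — valid.
(C) q → NPq is axiom B; it is valid on a frame exactly when R is symmetric. R is symmetric, so valid.
(D) Nq → Pq is axiom D, which corresponds to seriality. R is serial — valid.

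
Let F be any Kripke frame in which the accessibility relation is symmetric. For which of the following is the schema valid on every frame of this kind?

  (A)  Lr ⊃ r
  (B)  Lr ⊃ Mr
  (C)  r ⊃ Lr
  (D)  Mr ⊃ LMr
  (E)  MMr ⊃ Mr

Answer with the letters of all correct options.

none

(A) axiom T: valid iff R is reflexive. Such an R need not be reflexive — not valid.
(B) Lr ⊃ Mr is axiom D; it is valid on a frame exactly when R is serial. Such an R need not be serial, so not valid.
(C) r ⊃ Lr (equivalent to ◇p→p) corresponds to R being a subset of the identity. Such an R need not be a subset of the identity, so not valid.
(D) Mr ⊃ LMr (axiom 5) characterises the euclidean frames. Such an R need not be euclidean — not valid.
(E) MMr ⊃ Mr (the dual of axiom 4) characterises the transitive frames. Such an R need not be transitive — not valid.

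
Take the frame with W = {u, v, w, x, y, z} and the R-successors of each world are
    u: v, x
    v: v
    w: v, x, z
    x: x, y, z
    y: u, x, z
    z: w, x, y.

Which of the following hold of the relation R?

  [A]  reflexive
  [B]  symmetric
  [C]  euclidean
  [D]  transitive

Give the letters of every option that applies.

(A) not reflexive: not u R u.
(B) not symmetric: u R v but not v R u.
(C) not euclidean: u R v and u R x but not v R x.
(D) not transitive: u R x and x R y but not u R y.

none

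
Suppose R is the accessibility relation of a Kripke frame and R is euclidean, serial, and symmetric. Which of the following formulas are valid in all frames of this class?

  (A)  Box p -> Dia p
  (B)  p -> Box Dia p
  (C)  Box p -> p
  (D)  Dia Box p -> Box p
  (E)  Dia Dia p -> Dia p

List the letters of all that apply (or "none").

A, B, C, D, E

Serial, symmetric and euclidean together give transitive (from symmetry + euclidean) and then reflexive; the relation is an equivalence.
(A) axiom D: valid iff R is serial. Every such R is serial — valid.
(B) axiom B: valid iff R is symmetric. Every such R is symmetric — valid.
(C) Box p -> p is axiom T; it is valid on a frame exactly when R is reflexive. Every such R is reflexive, so valid.
(D) Dia Box p -> Box p is the dual of axiom 5, which corresponds to the euclidean property. Every such R is euclidean — valid.
(E) the dual of axiom 4: valid iff R is transitive. Every such R is transitive — valid.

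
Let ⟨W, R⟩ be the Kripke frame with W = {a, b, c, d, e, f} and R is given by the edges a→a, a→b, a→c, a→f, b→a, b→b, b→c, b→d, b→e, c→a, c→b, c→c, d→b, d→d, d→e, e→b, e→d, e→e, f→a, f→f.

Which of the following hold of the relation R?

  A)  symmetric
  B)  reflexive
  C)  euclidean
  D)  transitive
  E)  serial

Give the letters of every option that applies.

(A) symmetric: every R-edge is matched by its reverse.
(B) reflexive: each world relates to itself.
(C) not euclidean: a R b and a R f but not b R f.
(D) not transitive: a R b and b R d but not a R d.
(E) serial: every world has an R-successor.

A, B, E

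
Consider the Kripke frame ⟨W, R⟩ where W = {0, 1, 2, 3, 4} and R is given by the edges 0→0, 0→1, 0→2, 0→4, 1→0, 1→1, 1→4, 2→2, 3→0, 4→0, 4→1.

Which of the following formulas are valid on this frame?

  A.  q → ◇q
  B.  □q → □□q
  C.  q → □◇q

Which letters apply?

none

R is not reflexive: not 3 R 3.
R is not symmetric: 0 R 2 but not 2 R 0.
R is not transitive: 1 R 0 and 0 R 2 but not 1 R 2.
(A) the dual of axiom T: valid iff R is reflexive. R is not reflexive — not valid.
(B) □q → □□q is axiom 4, which corresponds to transitivity. R is not transitive — not valid.
(C) axiom B: valid iff R is symmetric. R is not symmetric — not valid.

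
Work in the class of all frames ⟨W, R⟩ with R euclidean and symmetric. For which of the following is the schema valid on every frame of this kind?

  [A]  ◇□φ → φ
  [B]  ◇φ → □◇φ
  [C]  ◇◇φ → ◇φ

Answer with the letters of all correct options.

A, B, C

A symmetric euclidean relation is transitive (uRv and vRw give vRu by symmetry, then uRw by the euclidean condition, applied at v).
(A) the dual of axiom B: valid iff R is symmetric. Every such R is symmetric — valid.
(B) axiom 5: valid iff R is euclidean. Every such R is euclidean — valid.
(C) ◇◇φ → ◇φ (the dual of axiom 4) characterises the transitive frames. Every such R is transitive — valid.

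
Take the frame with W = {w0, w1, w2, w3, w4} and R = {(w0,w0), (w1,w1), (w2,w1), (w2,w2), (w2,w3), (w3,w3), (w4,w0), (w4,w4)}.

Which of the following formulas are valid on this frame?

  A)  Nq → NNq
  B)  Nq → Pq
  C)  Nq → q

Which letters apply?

R is reflexive: each world relates to itself.
R is transitive: R is closed under composition.
R is serial: every world has an R-successor.
(A) Nq → NNq is axiom 4; it is valid on a frame exactly when R is transitive. R is transitive, so valid.
(B) Nq → Pq (axiom D) characterises the serial frames. R is serial — valid.
(C) Nq → q is axiom T; it is valid on a frame exactly when R is reflexive. R is reflexive, so valid.

A, B, C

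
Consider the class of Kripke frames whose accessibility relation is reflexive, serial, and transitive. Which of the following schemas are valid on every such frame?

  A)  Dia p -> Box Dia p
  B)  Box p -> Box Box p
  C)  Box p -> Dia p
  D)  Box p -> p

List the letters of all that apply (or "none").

(A) axiom 5: valid iff R is euclidean. Such an R need not be euclidean — not valid.
(B) Box p -> Box Box p (axiom 4) characterises the transitive frames. Every such R is transitive — valid.
(C) axiom D: valid iff R is serial. Every such R is serial — valid.
(D) axiom T: valid iff R is reflexive. Every such R is reflexive — valid.

B, C, D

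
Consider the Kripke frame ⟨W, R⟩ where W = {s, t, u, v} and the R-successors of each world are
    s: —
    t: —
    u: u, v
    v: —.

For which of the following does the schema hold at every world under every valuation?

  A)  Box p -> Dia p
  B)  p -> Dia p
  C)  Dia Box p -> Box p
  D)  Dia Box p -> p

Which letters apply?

none

R is not reflexive: not s R s.
R is not symmetric: u R v but not v R u.
R is not euclidean: u R v and u R u but not v R u.
R is not serial: s has no R-successor.
(A) axiom D: valid iff R is serial. R is not serial — not valid.
(B) p -> Dia p (the dual of axiom T) characterises the reflexive frames. R is not reflexive — not valid.
(C) Dia Box p -> Box p (the dual of axiom 5) characterises the euclidean frames. R is not euclidean — not valid.
(D) Dia Box p -> p (the dual of axiom B) characterises the symmetric frames. R is not symmetric — not valid.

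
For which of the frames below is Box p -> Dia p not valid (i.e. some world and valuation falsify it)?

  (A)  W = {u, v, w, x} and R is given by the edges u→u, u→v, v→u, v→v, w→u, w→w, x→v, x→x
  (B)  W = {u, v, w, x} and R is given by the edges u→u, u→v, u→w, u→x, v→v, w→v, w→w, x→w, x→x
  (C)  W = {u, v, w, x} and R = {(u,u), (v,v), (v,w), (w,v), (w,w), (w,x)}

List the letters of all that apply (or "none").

The schema Box p -> Dia p is axiom D; it is valid on a frame iff R is serial.
(A) R is serial (every world has an R-successor), so the schema is valid here.
(B) R is serial (every world has an R-successor), so the schema is valid here.
(C) R is not serial (x has no R-successor), so the schema fails here.

C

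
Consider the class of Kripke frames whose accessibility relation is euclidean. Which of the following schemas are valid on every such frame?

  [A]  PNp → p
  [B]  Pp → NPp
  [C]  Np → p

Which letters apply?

B

(A) the dual of axiom B: valid iff R is symmetric. Such an R need not be symmetric — not valid.
(B) Pp → NPp (axiom 5) characterises the euclidean frames. Every such R is euclidean — valid.
(C) axiom T: valid iff R is reflexive. Such an R need not be reflexive — not valid.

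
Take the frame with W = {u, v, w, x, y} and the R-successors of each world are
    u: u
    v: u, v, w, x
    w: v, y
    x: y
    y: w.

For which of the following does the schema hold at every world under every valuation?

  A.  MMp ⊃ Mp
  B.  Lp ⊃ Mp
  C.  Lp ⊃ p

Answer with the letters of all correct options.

B

R is not reflexive: not w R w.
R is not transitive: v R w and w R y but not v R y.
R is serial: every world has an R-successor.
(A) the dual of axiom 4: valid iff R is transitive. R is not transitive — not valid.
(B) Lp ⊃ Mp is axiom D, which corresponds to seriality. R is serial — valid.
(C) Lp ⊃ p is axiom T; it is valid on a frame exactly when R is reflexive. R is not reflexive, so not valid.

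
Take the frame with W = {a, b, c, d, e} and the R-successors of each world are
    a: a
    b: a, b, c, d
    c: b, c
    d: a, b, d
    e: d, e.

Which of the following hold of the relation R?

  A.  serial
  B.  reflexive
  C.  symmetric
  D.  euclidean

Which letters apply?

A, B

(A) serial: every world has an R-successor.
(B) reflexive: each world relates to itself.
(C) not symmetric: b R a but not a R b.
(D) not euclidean: b R a and b R b but not a R b.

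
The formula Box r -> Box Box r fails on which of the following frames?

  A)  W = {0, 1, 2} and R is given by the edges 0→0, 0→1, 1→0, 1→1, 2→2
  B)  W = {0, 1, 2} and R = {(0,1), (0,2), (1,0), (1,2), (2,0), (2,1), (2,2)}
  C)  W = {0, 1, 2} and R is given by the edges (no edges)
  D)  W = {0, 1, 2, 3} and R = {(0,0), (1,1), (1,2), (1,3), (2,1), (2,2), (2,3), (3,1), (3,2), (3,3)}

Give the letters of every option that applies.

B

The schema Box r -> Box Box r is axiom 4; it is valid on a frame iff R is transitive.
(A) R is transitive (R is closed under composition), so the schema is valid here.
(B) R is not transitive (0 R 1 and 1 R 0 but not 0 R 0), so the schema fails here.
(C) R is transitive (R is closed under composition), so the schema is valid here.
(D) R is transitive (R is closed under composition), so the schema is valid here.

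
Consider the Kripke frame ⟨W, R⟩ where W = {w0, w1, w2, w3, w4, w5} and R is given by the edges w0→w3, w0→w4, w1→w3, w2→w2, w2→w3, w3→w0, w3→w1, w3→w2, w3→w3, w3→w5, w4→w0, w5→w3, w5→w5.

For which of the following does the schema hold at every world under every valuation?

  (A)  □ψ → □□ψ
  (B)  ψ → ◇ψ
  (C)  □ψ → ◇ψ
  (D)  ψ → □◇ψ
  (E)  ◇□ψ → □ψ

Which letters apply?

C, D

R is not reflexive: not w0 R w0.
R is symmetric: every R-edge is matched by its reverse.
R is not transitive: w0 R w3 and w3 R w0 but not w0 R w0.
R is not euclidean: w0 R w3 and w0 R w4 but not w3 R w4.
R is serial: every world has an R-successor.
(A) axiom 4: valid iff R is transitive. R is not transitive — not valid.
(B) ψ → ◇ψ is the dual of axiom T, which corresponds to reflexivity. R is not reflexive — not valid.
(C) □ψ → ◇ψ is axiom D; it is valid on a frame exactly when R is serial. R is serial, so valid.
(D) axiom B: valid iff R is symmetric. R is symmetric — valid.
(E) ◇□ψ → □ψ (the dual of axiom 5) characterises the euclidean frames. R is not euclidean — not valid.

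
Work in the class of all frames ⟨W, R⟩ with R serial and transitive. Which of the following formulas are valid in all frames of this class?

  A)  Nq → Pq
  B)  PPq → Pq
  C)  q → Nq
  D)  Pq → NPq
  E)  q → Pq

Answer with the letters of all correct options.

(A) Nq → Pq is axiom D, which corresponds to seriality. Every such R is serial — valid.
(B) PPq → Pq (the dual of axiom 4) characterises the transitive frames. Every such R is transitive — valid.
(C) q → Nq is equivalent to ◇p→p; it holds exactly when R ⊆ identity. Such an R need not be a subset of the identity — not valid.
(D) Pq → NPq is axiom 5, which corresponds to the euclidean property. Such an R need not be euclidean — not valid.
(E) q → Pq (the dual of axiom T) characterises the reflexive frames. Such an R need not be reflexive — not valid.

A, B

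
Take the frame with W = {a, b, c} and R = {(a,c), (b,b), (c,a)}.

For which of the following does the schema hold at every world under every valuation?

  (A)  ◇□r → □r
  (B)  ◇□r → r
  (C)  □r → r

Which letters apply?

R is not reflexive: not a R a.
R is symmetric: every R-edge is matched by its reverse.
R is not euclidean: a R c and a R c but not c R c.
(A) ◇□r → □r (the dual of axiom 5) characterises the euclidean frames. R is not euclidean — not valid.
(B) ◇□r → r is the dual of axiom B; it is valid on a frame exactly when R is symmetric. R is symmetric, so valid.
(C) □r → r (axiom T) characterises the reflexive frames. R is not reflexive — not valid.

B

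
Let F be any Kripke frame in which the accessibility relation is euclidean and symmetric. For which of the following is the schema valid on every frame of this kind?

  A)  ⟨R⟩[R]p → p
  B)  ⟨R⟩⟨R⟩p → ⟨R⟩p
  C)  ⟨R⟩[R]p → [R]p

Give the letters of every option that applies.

A symmetric euclidean relation is transitive (uRv and vRw give vRu by symmetry, then uRw by the euclidean condition, applied at v).
(A) the dual of axiom B: valid iff R is symmetric. Every such R is symmetric — valid.
(B) ⟨R⟩⟨R⟩p → ⟨R⟩p is the dual of axiom 4; it is valid on a frame exactly when R is transitive. Every such R is transitive, so valid.
(C) the dual of axiom 5: valid iff R is euclidean. Every such R is euclidean — valid.

A, B, C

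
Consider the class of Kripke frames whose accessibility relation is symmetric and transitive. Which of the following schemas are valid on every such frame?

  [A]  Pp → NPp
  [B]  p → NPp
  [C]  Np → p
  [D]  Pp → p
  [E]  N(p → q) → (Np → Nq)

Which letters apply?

A, B, E

A symmetric transitive relation is euclidean (uRv and uRw give vRu by symmetry, then vRw by transitivity).
(A) Pp → NPp (axiom 5) characterises the euclidean frames. Every such R is euclidean — valid.
(B) p → NPp is axiom B, which corresponds to symmetry. Every such R is symmetric — valid.
(C) axiom T: valid iff R is reflexive. Such an R need not be reflexive — not valid.
(D) Pp → p is the converse of T; it holds exactly when R ⊆ identity. Such an R need not be a subset of the identity — not valid.
(E) N(p → q) → (Np → Nq) is axiom K, valid on every Kripke frame — valid.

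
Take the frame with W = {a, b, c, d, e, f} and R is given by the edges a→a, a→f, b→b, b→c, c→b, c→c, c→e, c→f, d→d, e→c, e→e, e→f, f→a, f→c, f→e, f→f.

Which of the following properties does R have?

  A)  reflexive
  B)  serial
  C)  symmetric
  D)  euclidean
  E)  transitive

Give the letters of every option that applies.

A, B, C

(A) reflexive: each world relates to itself.
(B) serial: every world has an R-successor.
(C) symmetric: every R-edge is matched by its reverse.
(D) not euclidean: c R b and c R e but not b R e.
(E) not transitive: a R f and f R c but not a R c.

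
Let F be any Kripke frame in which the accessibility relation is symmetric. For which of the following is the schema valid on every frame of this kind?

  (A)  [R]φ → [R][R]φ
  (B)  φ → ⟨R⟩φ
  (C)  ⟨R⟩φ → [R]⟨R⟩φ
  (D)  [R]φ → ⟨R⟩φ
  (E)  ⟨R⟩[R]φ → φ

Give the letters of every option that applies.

(A) axiom 4: valid iff R is transitive. Such an R need not be transitive — not valid.
(B) φ → ⟨R⟩φ (the dual of axiom T) characterises the reflexive frames. Such an R need not be reflexive — not valid.
(C) ⟨R⟩φ → [R]⟨R⟩φ is axiom 5; it is valid on a frame exactly when R is euclidean. Such an R need not be euclidean, so not valid.
(D) [R]φ → ⟨R⟩φ is axiom D, which corresponds to seriality. Such an R need not be serial — not valid.
(E) ⟨R⟩[R]φ → φ is the dual of axiom B; it is valid on a frame exactly when R is symmetric. Every such R is symmetric, so valid.

E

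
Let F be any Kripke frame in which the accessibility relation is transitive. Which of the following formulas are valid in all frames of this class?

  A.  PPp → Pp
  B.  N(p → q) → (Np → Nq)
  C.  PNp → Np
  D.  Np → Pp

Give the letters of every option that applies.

(A) PPp → Pp (the dual of axiom 4) characterises the transitive frames. Every such R is transitive — valid.
(B) N(p → q) → (Np → Nq) is axiom K, valid on every Kripke frame — valid.
(C) the dual of axiom 5: valid iff R is euclidean. Such an R need not be euclidean — not valid.
(D) axiom D: valid iff R is serial. Such an R need not be serial — not valid.

A, B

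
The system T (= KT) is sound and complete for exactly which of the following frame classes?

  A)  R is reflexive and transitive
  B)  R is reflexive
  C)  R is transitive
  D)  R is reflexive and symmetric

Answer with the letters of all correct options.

(A) this class determines S4, not T (= KT).
(B) T (= KT) is sound and complete for exactly this class.
(C) this class determines K4, not T (= KT).
(D) this class determines B (= KTB), not T (= KT).

B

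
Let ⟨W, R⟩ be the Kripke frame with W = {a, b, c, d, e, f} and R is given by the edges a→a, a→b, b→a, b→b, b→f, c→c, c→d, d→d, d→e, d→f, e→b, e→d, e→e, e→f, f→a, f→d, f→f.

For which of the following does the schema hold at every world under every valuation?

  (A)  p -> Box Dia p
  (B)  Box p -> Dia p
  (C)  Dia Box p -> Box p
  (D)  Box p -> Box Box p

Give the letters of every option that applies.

R is not symmetric: b R f but not f R b.
R is not transitive: a R b and b R f but not a R f.
R is not euclidean: b R a and b R f but not a R f.
R is serial: every world has an R-successor.
(A) axiom B: valid iff R is symmetric. R is not symmetric — not valid.
(B) Box p -> Dia p is axiom D; it is valid on a frame exactly when R is serial. R is serial, so valid.
(C) the dual of axiom 5: valid iff R is euclidean. R is not euclidean — not valid.
(D) Box p -> Box Box p is axiom 4; it is valid on a frame exactly when R is transitive. R is not transitive, so not valid.

B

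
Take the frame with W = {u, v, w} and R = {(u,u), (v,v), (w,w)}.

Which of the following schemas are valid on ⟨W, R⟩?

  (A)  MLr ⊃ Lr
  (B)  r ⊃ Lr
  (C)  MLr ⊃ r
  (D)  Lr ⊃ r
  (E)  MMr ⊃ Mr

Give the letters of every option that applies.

R is reflexive: each world relates to itself.
R is symmetric: every R-edge is matched by its reverse.
R is transitive: R is closed under composition.
R is euclidean: any two R-successors of the same world are R-related.
R is a subset of the identity: every R-edge is a self-loop.
(A) the dual of axiom 5: valid iff R is euclidean. R is euclidean — valid.
(B) r ⊃ Lr (equivalent to ◇p→p) corresponds to R being a subset of the identity. Here R ⊆ identity, so valid.
(C) MLr ⊃ r (the dual of axiom B) characterises the symmetric frames. R is symmetric — valid.
(D) Lr ⊃ r is axiom T; it is valid on a frame exactly when R is reflexive. R is reflexive, so valid.
(E) the dual of axiom 4: valid iff R is transitive. R is transitive — valid.

A, B, C, D, E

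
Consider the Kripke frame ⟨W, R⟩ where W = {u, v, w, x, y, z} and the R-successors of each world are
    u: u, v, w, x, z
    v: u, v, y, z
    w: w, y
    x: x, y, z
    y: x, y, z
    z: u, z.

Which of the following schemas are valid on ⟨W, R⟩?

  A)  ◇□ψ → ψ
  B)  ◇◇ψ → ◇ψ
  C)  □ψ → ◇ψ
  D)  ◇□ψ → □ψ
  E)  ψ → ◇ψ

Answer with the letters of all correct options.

C, E

R is reflexive: each world relates to itself.
R is not symmetric: u R w but not w R u.
R is not transitive: u R v and v R y but not u R y.
R is not euclidean: u R v and u R w but not v R w.
R is serial: every world has an R-successor.
(A) ◇□ψ → ψ (the dual of axiom B) characterises the symmetric frames. R is not symmetric — not valid.
(B) ◇◇ψ → ◇ψ is the dual of axiom 4, which corresponds to transitivity. R is not transitive — not valid.
(C) □ψ → ◇ψ is axiom D; it is valid on a frame exactly when R is serial. R is serial, so valid.
(D) ◇□ψ → □ψ is the dual of axiom 5; it is valid on a frame exactly when R is euclidean. R is not euclidean, so not valid.
(E) ψ → ◇ψ (the dual of axiom T) characterises the reflexive frames. R is reflexive — valid.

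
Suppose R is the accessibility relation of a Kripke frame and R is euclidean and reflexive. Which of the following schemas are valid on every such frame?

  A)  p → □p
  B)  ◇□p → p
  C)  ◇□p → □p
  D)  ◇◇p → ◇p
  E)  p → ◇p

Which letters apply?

B, C, D, E

A reflexive euclidean relation is also symmetric (from wRw and wRv the euclidean condition gives vRw) and hence transitive; it is an equivalence relation.
(A) p → □p (equivalent to ◇p→p) corresponds to R being a subset of the identity. Such an R need not be a subset of the identity, so not valid.
(B) the dual of axiom B: valid iff R is symmetric. Every such R is symmetric — valid.
(C) ◇□p → □p is the dual of axiom 5; it is valid on a frame exactly when R is euclidean. Every such R is euclidean, so valid.
(D) the dual of axiom 4: valid iff R is transitive. Every such R is transitive — valid.
(E) p → ◇p is the dual of axiom T, which corresponds to reflexivity. Every such R is reflexive — valid.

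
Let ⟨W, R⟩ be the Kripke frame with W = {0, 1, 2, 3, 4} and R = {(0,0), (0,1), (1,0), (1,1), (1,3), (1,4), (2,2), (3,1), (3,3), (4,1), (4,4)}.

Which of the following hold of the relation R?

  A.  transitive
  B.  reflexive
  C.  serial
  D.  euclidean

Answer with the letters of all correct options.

(A) not transitive: 0 R 1 and 1 R 3 but not 0 R 3.
(B) reflexive: each world relates to itself.
(C) serial: every world has an R-successor.
(D) not euclidean: 1 R 0 and 1 R 3 but not 0 R 3.

B, C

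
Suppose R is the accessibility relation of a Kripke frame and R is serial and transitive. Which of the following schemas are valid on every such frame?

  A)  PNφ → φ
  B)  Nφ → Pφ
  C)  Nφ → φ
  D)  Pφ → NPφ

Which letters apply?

(A) PNφ → φ is the dual of axiom B; it is valid on a frame exactly when R is symmetric. Such an R need not be symmetric, so not valid.
(B) Nφ → Pφ (axiom D) characterises the serial frames. Every such R is serial — valid.
(C) axiom T: valid iff R is reflexive. Such an R need not be reflexive — not valid.
(D) Pφ → NPφ is axiom 5; it is valid on a frame exactly when R is euclidean. Such an R need not be euclidean, so not valid.

B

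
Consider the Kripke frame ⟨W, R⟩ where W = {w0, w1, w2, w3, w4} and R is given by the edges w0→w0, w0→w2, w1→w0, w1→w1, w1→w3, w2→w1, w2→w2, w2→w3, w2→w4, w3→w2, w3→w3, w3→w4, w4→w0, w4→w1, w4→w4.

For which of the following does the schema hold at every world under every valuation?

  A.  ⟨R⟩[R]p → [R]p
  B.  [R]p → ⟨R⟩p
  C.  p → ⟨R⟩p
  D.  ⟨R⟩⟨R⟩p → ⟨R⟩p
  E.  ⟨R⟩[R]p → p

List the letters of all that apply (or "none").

B, C

R is reflexive: each world relates to itself.
R is not symmetric: w0 R w2 but not w2 R w0.
R is not transitive: w0 R w2 and w2 R w1 but not w0 R w1.
R is not euclidean: w0 R w2 and w0 R w0 but not w2 R w0.
R is serial: every world has an R-successor.
(A) ⟨R⟩[R]p → [R]p is the dual of axiom 5; it is valid on a frame exactly when R is euclidean. R is not euclidean, so not valid.
(B) axiom D: valid iff R is serial. R is serial — valid.
(C) p → ⟨R⟩p is the dual of axiom T, which corresponds to reflexivity. R is reflexive — valid.
(D) ⟨R⟩⟨R⟩p → ⟨R⟩p (the dual of axiom 4) characterises the transitive frames. R is not transitive — not valid.
(E) ⟨R⟩[R]p → p (the dual of axiom B) characterises the symmetric frames. R is not symmetric — not valid.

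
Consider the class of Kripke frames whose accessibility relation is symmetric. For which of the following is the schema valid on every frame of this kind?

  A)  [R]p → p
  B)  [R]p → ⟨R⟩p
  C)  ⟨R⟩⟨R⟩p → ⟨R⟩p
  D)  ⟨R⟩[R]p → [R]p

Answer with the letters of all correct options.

(A) [R]p → p is axiom T, which corresponds to reflexivity. Such an R need not be reflexive — not valid.
(B) [R]p → ⟨R⟩p is axiom D, which corresponds to seriality. Such an R need not be serial — not valid.
(C) ⟨R⟩⟨R⟩p → ⟨R⟩p (the dual of axiom 4) characterises the transitive frames. Such an R need not be transitive — not valid.
(D) the dual of axiom 5: valid iff R is euclidean. Such an R need not be euclidean — not valid.

none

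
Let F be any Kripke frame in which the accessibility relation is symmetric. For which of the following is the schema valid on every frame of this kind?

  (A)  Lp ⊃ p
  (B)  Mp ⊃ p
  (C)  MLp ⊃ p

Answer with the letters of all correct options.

(A) Lp ⊃ p is axiom T, which corresponds to reflexivity. Such an R need not be reflexive — not valid.
(B) Mp ⊃ p is valid only on frames where every R-edge is a self-loop. Such an R need not be a subset of the identity — not valid.
(C) the dual of axiom B: valid iff R is symmetric. Every such R is symmetric — valid.

C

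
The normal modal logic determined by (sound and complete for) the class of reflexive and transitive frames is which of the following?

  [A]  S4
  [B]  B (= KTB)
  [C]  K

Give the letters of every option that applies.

A

(A) S4 is determined by exactly this class.
(B) B (= KTB) is determined by the class of reflexive and symmetric frames.
(C) K is determined by the class of arbitrary frames.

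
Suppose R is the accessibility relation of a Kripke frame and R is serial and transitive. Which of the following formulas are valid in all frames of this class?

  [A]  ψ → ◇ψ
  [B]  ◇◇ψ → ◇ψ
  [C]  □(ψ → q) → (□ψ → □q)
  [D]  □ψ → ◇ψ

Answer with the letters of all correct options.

(A) ψ → ◇ψ (the dual of axiom T) characterises the reflexive frames. Such an R need not be reflexive — not valid.
(B) the dual of axiom 4: valid iff R is transitive. Every such R is transitive — valid.
(C) □(ψ → q) → (□ψ → □q) is axiom K, valid on every Kripke frame — valid.
(D) □ψ → ◇ψ is axiom D, which corresponds to seriality. Every such R is serial — valid.

B, C, D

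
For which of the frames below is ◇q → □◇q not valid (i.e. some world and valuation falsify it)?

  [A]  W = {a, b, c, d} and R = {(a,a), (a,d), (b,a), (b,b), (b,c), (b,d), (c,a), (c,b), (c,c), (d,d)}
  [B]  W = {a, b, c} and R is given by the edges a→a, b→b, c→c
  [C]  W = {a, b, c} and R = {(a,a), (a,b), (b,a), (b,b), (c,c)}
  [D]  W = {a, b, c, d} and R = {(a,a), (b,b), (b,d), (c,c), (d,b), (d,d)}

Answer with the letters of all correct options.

The schema ◇q → □◇q is axiom 5; it is valid on a frame iff R is euclidean.
(A) R is not euclidean (a R d and a R a but not d R a), so the schema fails here.
(B) R is euclidean (any two R-successors of the same world are R-related), so the schema is valid here.
(C) R is euclidean (any two R-successors of the same world are R-related), so the schema is valid here.
(D) R is euclidean (any two R-successors of the same world are R-related), so the schema is valid here.

A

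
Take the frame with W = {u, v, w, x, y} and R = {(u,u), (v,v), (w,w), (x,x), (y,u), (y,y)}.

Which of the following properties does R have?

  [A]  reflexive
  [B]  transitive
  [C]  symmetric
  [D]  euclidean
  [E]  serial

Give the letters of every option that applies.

(A) reflexive: each world relates to itself.
(B) transitive: R is closed under composition.
(C) not symmetric: y R u but not u R y.
(D) not euclidean: y R u and y R y but not u R y.
(E) serial: every world has an R-successor.

A, B, E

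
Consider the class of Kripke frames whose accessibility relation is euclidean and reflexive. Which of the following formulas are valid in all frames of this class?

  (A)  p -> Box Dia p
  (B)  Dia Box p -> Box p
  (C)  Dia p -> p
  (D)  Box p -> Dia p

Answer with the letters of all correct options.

A, B, D

A reflexive euclidean relation is also symmetric (from wRw and wRv the euclidean condition gives vRw) and hence transitive; it is an equivalence relation.
(A) axiom B: valid iff R is symmetric. Every such R is symmetric — valid.
(B) Dia Box p -> Box p is the dual of axiom 5; it is valid on a frame exactly when R is euclidean. Every such R is euclidean, so valid.
(C) Dia p -> p (the converse of T) corresponds to R being a subset of the identity. Such an R need not be a subset of the identity, so not valid.
(D) Box p -> Dia p (axiom D) characterises the serial frames. Every such R is serial — valid.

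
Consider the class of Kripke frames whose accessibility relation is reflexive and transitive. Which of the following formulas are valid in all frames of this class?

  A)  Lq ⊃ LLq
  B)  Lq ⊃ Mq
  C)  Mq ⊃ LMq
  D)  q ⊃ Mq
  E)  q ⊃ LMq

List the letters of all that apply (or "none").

A, B, D

Reflexive relations are serial.
(A) Lq ⊃ LLq (axiom 4) characterises the transitive frames. Every such R is transitive — valid.
(B) Lq ⊃ Mq (axiom D) characterises the serial frames. Every such R is serial — valid.
(C) Mq ⊃ LMq is axiom 5, which corresponds to the euclidean property. Such an R need not be euclidean — not valid.
(D) the dual of axiom T: valid iff R is reflexive. Every such R is reflexive — valid.
(E) q ⊃ LMq is axiom B, which corresponds to symmetry. Such an R need not be symmetric — not valid.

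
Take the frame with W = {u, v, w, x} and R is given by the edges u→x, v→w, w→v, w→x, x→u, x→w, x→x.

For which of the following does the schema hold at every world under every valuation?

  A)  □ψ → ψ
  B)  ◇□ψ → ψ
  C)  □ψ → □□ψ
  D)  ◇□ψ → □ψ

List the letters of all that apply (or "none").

B

R is not reflexive: not u R u.
R is symmetric: every R-edge is matched by its reverse.
R is not transitive: u R x and x R u but not u R u.
R is not euclidean: w R v and w R x but not v R x.
(A) □ψ → ψ (axiom T) characterises the reflexive frames. R is not reflexive — not valid.
(B) ◇□ψ → ψ is the dual of axiom B, which corresponds to symmetry. R is symmetric — valid.
(C) □ψ → □□ψ is axiom 4, which corresponds to transitivity. R is not transitive — not valid.
(D) ◇□ψ → □ψ (the dual of axiom 5) characterises the euclidean frames. R is not euclidean — not valid.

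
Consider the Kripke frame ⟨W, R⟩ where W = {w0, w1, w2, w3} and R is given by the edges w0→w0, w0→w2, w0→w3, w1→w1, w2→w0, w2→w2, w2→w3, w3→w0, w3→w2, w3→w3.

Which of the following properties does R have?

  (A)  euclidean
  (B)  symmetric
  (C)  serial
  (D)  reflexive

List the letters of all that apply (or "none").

(A) euclidean: any two R-successors of the same world are R-related.
(B) symmetric: every R-edge is matched by its reverse.
(C) serial: every world has an R-successor.
(D) reflexive: each world relates to itself.

A, B, C, D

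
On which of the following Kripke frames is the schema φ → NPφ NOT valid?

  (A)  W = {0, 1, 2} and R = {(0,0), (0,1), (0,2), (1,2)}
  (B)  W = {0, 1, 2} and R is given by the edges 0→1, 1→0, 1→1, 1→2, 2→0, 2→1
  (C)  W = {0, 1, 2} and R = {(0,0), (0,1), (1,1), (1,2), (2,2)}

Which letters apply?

A, B, C

The schema φ → NPφ is axiom B; it is valid on a frame iff R is symmetric.
(A) R is not symmetric (0 R 1 but not 1 R 0), so the schema fails here.
(B) R is not symmetric (2 R 0 but not 0 R 2), so the schema fails here.
(C) R is not symmetric (0 R 1 but not 1 R 0), so the schema fails here.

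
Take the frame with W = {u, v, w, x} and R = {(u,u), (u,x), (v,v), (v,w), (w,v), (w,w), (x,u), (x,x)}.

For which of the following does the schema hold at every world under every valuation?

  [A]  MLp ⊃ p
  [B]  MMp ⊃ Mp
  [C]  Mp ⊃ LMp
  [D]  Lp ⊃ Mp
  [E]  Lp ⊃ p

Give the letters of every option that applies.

R is reflexive: each world relates to itself.
R is symmetric: every R-edge is matched by its reverse.
R is transitive: R is closed under composition.
R is euclidean: any two R-successors of the same world are R-related.
R is serial: every world has an R-successor.
(A) the dual of axiom B: valid iff R is symmetric. R is symmetric — valid.
(B) MMp ⊃ Mp (the dual of axiom 4) characterises the transitive frames. R is transitive — valid.
(C) Mp ⊃ LMp is axiom 5; it is valid on a frame exactly when R is euclidean. R is euclidean, so valid.
(D) Lp ⊃ Mp is axiom D; it is valid on a frame exactly when R is serial. R is serial, so valid.
(E) Lp ⊃ p is axiom T; it is valid on a frame exactly when R is reflexive. R is reflexive, so valid.

A, B, C, D, E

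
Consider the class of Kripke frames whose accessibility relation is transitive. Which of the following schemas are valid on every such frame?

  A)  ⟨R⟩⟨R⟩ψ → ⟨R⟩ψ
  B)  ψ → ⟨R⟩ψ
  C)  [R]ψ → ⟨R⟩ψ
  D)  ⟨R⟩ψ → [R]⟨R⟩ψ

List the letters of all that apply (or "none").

A

(A) the dual of axiom 4: valid iff R is transitive. Every such R is transitive — valid.
(B) the dual of axiom T: valid iff R is reflexive. Such an R need not be reflexive — not valid.
(C) axiom D: valid iff R is serial. Such an R need not be serial — not valid.
(D) axiom 5: valid iff R is euclidean. Such an R need not be euclidean — not valid.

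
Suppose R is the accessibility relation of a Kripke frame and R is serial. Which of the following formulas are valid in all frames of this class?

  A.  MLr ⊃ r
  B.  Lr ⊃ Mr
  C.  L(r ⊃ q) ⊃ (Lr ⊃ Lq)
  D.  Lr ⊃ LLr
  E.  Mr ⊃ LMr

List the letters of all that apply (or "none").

B, C

(A) the dual of axiom B: valid iff R is symmetric. Such an R need not be symmetric — not valid.
(B) Lr ⊃ Mr is axiom D; it is valid on a frame exactly when R is serial. Every such R is serial, so valid.
(C) L(r ⊃ q) ⊃ (Lr ⊃ Lq) is the K axiom; it holds on all frames — valid.
(D) Lr ⊃ LLr is axiom 4, which corresponds to transitivity. Such an R need not be transitive — not valid.
(E) Mr ⊃ LMr is axiom 5, which corresponds to the euclidean property. Such an R need not be euclidean — not valid.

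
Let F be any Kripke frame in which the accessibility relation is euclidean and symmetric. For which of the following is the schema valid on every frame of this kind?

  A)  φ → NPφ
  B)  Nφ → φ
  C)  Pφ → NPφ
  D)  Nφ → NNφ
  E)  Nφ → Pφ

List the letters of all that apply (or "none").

A symmetric euclidean relation is transitive (uRv and vRw give vRu by symmetry, then uRw by the euclidean condition, applied at v).
(A) φ → NPφ (axiom B) characterises the symmetric frames. Every such R is symmetric — valid.
(B) Nφ → φ is axiom T; it is valid on a frame exactly when R is reflexive. Such an R need not be reflexive, so not valid.
(C) axiom 5: valid iff R is euclidean. Every such R is euclidean — valid.
(D) Nφ → NNφ is axiom 4, which corresponds to transitivity. Every such R is transitive — valid.
(E) Nφ → Pφ is axiom D; it is valid on a frame exactly when R is serial. Such an R need not be serial, so not valid.

A, C, D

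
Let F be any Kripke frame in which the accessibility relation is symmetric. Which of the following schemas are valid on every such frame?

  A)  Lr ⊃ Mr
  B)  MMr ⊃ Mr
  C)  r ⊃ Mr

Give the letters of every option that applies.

(A) Lr ⊃ Mr is axiom D; it is valid on a frame exactly when R is serial. Such an R need not be serial, so not valid.
(B) MMr ⊃ Mr is the dual of axiom 4; it is valid on a frame exactly when R is transitive. Such an R need not be transitive, so not valid.
(C) r ⊃ Mr (the dual of axiom T) characterises the reflexive frames. Such an R need not be reflexive — not valid.

none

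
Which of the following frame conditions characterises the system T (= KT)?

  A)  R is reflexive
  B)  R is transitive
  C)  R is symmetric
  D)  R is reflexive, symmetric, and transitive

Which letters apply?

(A) T (= KT) is sound and complete for exactly this class.
(B) this class determines K4, not T (= KT).
(C) this class determines KB, not T (= KT).
(D) this class determines S5, not T (= KT).

A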